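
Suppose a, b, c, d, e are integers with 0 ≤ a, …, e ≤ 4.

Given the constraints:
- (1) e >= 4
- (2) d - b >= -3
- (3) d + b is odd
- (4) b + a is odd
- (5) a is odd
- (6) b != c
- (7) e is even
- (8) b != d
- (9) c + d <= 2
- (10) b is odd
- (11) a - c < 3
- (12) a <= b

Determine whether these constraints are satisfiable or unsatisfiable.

Constraint 10 makes b odd and constraint 5 makes a odd, so b + a must be even. Constraint 4 says b + a is odd — contradiction.

Unsatisfiable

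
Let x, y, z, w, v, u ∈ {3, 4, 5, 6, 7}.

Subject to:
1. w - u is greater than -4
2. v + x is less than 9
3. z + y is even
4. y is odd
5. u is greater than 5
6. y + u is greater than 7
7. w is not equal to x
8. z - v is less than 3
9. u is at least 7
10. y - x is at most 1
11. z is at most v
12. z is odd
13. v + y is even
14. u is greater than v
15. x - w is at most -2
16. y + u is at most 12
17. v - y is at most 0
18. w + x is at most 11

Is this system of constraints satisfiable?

Satisfiable

Take x = 3, y = 3, z = 3, w = 6, v = 3, u = 7. Then constraint 1: w - u = -1; constraint 2: v + x = 6; constraint 6: y + u = 10, and every other listed constraint is also met.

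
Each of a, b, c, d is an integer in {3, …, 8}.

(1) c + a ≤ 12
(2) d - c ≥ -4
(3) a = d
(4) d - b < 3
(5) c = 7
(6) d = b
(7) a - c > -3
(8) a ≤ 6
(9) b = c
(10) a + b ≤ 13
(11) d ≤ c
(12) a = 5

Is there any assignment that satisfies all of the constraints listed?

Unsatisfiable

Constraint 12 fixes a = 5 and constraint 5 fixes c = 7. Constraints 3, 6, and 9 give a = d = b = c, so a = c. But 5 ≠ 7 — contradiction.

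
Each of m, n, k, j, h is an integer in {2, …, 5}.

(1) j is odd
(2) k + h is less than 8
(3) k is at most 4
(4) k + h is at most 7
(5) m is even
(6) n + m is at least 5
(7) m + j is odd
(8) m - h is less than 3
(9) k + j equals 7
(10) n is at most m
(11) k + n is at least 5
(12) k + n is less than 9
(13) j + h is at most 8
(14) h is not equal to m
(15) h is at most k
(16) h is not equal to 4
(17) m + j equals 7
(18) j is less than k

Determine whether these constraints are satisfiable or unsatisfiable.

Setting (m, n, k, j, h) = (4, 3, 4, 3, 3) satisfies everything: constraint 2: k + h = 7; constraint 4: k + h = 7; constraint 6: n + m = 7, and the others follow.

Satisfiable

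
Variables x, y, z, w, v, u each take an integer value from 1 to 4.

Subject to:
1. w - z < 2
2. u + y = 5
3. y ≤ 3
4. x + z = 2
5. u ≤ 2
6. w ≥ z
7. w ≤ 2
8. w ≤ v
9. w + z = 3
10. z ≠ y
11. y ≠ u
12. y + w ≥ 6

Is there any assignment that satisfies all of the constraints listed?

From constraint 3: y ≤ 3. From constraint 7: w ≤ 2. Hence y + w ≤ 5. But constraint 12 requires y + w ≥ 6, and 6 > 5. Contradiction.

Unsatisfiable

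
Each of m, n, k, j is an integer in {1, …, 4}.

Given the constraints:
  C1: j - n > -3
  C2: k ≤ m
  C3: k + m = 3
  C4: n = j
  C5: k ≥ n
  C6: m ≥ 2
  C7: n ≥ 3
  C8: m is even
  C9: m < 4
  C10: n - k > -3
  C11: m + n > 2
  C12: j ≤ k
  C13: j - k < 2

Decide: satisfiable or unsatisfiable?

From constraints 5 and 7: k ≥ n ≥ 3. From constraint 6: m ≥ 2. Hence k + m ≥ 5. But constraint 3 requires k + m = 3, and 3 < 5. Contradiction.

Unsatisfiable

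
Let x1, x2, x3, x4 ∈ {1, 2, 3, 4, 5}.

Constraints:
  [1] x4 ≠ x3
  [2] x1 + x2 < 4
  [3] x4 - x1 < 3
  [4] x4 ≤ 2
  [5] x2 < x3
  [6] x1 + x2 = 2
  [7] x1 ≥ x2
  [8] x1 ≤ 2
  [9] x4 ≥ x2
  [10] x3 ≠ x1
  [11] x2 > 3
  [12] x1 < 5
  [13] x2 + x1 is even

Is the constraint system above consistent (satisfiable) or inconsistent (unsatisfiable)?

Unsatisfiable

From constraint 11: x2 ≥ 4. From constraints 4 and 9: x2 ≤ x4 and x4 ≤ 2, so x2 ≤ 2. But 2 < 4, so no value of x2 works.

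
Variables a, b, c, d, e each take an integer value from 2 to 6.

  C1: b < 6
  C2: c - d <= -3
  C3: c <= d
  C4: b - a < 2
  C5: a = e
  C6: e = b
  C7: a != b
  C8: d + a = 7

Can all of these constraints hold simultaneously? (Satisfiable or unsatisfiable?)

From constraints 5 and 6, a = e = b, so a = b. But constraint 7 says a ≠ b. Contradiction.

Unsatisfiable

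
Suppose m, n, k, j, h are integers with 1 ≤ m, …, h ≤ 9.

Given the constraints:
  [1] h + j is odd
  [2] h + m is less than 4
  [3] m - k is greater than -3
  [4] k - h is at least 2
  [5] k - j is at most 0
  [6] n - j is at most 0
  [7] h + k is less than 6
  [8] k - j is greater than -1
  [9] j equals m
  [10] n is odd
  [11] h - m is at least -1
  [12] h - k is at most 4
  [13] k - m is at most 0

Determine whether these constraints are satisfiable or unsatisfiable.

Unsatisfiable

Constraints 4, 11, and 13 give k − h ≥ 2, h − m ≥ -1, m − k ≥ 0.
Adding all 3 inequalities: the left sides telescope to 0, and the right sides sum to 2 + (-1) + 0 = 1. So 0 ≥ 1, which is false.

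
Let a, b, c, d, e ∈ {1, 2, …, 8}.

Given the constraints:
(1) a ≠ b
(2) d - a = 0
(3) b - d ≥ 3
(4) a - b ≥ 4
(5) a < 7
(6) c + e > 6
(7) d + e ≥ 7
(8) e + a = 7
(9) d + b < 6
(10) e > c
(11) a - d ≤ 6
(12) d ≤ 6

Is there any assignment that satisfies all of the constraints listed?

Unsatisfiable

Constraints 3, 4, and 11 give d − a ≥ -6, a − b ≥ 4, b − d ≥ 3.
Adding all 3 inequalities: the left sides telescope to 0, and the right sides sum to (-6) + 4 + 3 = 1. So 0 ≥ 1, which is false.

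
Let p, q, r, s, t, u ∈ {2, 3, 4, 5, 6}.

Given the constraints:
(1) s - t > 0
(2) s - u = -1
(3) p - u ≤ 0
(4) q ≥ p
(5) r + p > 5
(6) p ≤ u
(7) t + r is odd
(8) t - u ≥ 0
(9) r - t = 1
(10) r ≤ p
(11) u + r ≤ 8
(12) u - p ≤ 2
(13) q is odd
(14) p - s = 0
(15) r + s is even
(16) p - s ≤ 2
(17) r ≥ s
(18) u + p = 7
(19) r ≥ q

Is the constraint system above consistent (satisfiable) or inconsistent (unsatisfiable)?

Unsatisfiable

Constraints 1, 3, 8, 10, and 17 give p ≤ u, u ≤ t, t < s, s ≤ r, r ≤ p. Chaining: p ≤ u ≤ t < s ≤ r ≤ p, which forces p < p — impossible.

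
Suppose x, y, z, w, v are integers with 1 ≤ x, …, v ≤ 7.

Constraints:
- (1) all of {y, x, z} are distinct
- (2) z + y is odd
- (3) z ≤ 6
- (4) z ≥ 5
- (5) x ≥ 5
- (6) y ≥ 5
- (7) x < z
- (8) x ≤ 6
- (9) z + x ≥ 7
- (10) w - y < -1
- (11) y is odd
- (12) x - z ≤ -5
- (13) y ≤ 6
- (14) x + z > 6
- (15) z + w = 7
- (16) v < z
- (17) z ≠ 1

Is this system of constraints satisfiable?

Constraints 3, 4, 5, 6, 8, and 13 confine each of y, x, z to the 2 values {5, 6}.
Constraint 1 requires all 3 of them to be distinct, but only 2 values are available — impossible by the pigeonhole principle.

Unsatisfiable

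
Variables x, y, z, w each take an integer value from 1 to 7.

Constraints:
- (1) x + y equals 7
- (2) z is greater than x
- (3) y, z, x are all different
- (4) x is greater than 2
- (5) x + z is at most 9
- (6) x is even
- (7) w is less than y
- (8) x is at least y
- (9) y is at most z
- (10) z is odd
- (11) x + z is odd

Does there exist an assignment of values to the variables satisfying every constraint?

Take x = 4, y = 3, z = 5, w = 2. Then constraint 1: x + y = 7; constraint 5: x + z = 9, and every other listed constraint is also met.

Satisfiable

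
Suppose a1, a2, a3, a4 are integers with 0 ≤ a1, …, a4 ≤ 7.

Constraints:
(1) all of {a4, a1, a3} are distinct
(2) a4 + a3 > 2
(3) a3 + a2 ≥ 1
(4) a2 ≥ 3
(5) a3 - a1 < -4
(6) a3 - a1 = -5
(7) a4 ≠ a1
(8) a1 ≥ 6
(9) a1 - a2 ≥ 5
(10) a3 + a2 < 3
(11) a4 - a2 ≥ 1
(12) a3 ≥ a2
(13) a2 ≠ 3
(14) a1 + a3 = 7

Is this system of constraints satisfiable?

From constraint 8: a1 ≥ 6. From constraints 4 and 12: a3 ≥ a2 ≥ 3. Hence a1 + a3 ≥ 9. But constraint 14 requires a1 + a3 = 7, and 7 < 9. Contradiction.

Unsatisfiable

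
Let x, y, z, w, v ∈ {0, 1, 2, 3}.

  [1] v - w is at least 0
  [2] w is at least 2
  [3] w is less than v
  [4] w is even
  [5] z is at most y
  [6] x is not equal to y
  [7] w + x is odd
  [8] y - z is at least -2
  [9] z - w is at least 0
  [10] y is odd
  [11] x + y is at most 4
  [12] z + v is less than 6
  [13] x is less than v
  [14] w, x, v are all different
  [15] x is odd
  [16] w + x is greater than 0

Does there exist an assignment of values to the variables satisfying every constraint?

Satisfiable

Take x = 1, y = 3, z = 2, w = 2, v = 3. Then constraint 1: v - w = 1; constraint 8: y - z = 1; constraint 9: z - w = 0, and every other listed constraint is also met.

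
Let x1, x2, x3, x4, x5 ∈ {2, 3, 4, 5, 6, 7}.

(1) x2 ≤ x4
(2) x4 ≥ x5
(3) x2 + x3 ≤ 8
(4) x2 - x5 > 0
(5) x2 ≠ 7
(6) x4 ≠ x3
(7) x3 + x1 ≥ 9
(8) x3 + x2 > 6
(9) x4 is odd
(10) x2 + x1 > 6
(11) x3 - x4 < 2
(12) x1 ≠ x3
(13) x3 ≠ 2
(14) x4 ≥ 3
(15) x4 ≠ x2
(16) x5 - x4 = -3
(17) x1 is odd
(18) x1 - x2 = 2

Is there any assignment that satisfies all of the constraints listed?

Try x1 = 5, x2 = 3, x3 = 4, x4 = 5, x5 = 2.
Check constraint 3: x2 + x3 = 7; constraint 4: x2 - x5 = 1. The remaining constraints are straightforward to verify.

Satisfiable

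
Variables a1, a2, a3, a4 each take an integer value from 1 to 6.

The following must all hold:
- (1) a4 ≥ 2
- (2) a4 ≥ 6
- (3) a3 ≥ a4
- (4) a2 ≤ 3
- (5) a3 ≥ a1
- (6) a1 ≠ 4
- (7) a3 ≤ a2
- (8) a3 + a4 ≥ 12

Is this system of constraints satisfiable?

Unsatisfiable

From constraints 2 and 3: a3 ≥ a4 and a4 ≥ 6, so a3 ≥ 6. From constraints 4 and 7: a3 ≤ a2 and a2 ≤ 3, so a3 ≤ 3. But 3 < 6, so no value of a3 works.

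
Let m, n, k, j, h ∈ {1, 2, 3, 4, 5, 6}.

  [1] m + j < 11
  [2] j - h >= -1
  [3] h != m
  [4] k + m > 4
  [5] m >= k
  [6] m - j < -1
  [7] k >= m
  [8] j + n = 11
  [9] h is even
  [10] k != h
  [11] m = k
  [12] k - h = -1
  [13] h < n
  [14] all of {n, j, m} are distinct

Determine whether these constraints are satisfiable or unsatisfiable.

One satisfying assignment is m = 3, n = 6, k = 3, j = 5, h = 4.
For the less obvious constraints — constraint 1: m + j = 8; constraint 2: j - h = 1; constraint 4: k + m = 6 — and the others hold by inspection.

Satisfiable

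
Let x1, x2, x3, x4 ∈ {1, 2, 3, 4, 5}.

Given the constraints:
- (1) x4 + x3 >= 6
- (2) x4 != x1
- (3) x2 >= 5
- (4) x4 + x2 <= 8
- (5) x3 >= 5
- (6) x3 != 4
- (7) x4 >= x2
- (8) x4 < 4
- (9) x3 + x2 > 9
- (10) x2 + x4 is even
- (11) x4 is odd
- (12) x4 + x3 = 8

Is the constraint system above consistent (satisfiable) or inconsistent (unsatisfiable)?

From constraints 3 and 7: x4 ≥ x2 ≥ 5. From constraint 5: x3 ≥ 5. Hence x4 + x3 ≥ 10. But constraint 12 requires x4 + x3 = 8, and 8 < 10. Contradiction.

Unsatisfiable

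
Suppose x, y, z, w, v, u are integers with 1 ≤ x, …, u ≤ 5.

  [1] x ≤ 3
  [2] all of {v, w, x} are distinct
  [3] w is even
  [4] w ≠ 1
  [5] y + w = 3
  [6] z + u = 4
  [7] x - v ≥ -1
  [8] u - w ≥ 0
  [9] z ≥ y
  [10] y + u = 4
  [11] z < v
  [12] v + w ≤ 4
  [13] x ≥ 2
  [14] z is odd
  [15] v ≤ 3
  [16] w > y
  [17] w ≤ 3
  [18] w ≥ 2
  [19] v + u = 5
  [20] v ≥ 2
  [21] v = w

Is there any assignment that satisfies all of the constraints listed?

Unsatisfiable

Constraints 1, 13, 15, 17, 18, and 20 confine each of v, w, x to the 2 values {2, 3}.
Constraint 2 requires all 3 of them to be distinct, but only 2 values are available — impossible by the pigeonhole principle.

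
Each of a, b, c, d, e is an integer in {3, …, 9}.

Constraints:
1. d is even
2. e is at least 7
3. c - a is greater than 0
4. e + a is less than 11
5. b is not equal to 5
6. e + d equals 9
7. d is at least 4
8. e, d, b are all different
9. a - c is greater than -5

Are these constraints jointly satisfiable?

From constraint 2: e ≥ 7. From constraint 7: d ≥ 4. Hence e + d ≥ 11. But constraint 6 requires e + d = 9, and 9 < 11. Contradiction.

Unsatisfiable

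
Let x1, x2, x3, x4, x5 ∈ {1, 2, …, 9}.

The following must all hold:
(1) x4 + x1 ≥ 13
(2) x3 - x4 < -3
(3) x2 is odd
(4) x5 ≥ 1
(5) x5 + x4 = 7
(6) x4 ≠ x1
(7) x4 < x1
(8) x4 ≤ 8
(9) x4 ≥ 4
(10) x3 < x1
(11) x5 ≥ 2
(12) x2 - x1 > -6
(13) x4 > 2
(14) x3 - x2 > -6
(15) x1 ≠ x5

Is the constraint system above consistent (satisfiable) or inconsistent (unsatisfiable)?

Try x1 = 8, x2 = 5, x3 = 1, x4 = 5, x5 = 2.
Check constraint 1: x4 + x1 = 13; constraint 2: x3 - x4 = -4; constraint 5: x5 + x4 = 7. The remaining constraints are straightforward to verify.

Satisfiable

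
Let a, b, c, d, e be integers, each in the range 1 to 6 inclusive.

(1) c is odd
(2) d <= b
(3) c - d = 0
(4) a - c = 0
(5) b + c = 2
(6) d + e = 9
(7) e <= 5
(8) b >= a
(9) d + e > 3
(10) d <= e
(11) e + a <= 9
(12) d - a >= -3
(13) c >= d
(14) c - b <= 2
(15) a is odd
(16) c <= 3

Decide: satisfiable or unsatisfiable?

Unsatisfiable

From constraints 13 and 16: d ≤ c ≤ 3. From constraint 7: e ≤ 5. Hence d + e ≤ 8. But constraint 6 requires d + e = 9, and 9 > 8. Contradiction.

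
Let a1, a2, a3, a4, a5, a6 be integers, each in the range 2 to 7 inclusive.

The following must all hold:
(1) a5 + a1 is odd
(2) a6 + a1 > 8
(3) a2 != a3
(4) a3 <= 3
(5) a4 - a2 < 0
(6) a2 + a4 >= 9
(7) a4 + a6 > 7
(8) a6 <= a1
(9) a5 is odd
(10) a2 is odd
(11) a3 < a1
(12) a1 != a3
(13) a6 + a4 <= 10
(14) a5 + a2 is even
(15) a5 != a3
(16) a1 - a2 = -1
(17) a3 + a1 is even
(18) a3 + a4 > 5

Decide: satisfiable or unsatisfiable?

Satisfiable

Take a1 = 6, a2 = 7, a3 = 2, a4 = 5, a5 = 5, a6 = 5. Then constraint 2: a6 + a1 = 11; constraint 5: a4 - a2 = -2, and every other listed constraint is also met.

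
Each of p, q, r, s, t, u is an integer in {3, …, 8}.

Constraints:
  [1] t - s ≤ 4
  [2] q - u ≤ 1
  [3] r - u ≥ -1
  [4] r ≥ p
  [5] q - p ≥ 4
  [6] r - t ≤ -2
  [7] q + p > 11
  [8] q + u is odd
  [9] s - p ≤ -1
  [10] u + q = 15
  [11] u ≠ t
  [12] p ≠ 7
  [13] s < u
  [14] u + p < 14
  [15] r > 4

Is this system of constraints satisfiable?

Unsatisfiable

Constraints 1, 2, 3, 5, 6, and 9 give p − s ≥ 1, s − t ≥ -4, t − r ≥ 2, r − u ≥ -1, u − q ≥ -1, q − p ≥ 4.
Adding all 6 inequalities: the left sides telescope to 0, and the right sides sum to 1 + (-4) + 2 + (-1) + (-1) + 4 = 1. So 0 ≥ 1, which is false.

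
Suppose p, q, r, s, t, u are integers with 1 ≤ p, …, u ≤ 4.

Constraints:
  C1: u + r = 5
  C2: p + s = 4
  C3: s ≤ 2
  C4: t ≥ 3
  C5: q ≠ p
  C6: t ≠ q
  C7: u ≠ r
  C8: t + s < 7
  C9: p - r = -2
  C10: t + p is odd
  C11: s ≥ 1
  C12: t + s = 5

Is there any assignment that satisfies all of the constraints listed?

One satisfying assignment is p = 2, q = 4, r = 4, s = 2, t = 3, u = 1.
For the less obvious constraints — constraint 1: u + r = 5; constraint 2: p + s = 4; constraint 8: t + s = 5 — and the others hold by inspection.

Satisfiable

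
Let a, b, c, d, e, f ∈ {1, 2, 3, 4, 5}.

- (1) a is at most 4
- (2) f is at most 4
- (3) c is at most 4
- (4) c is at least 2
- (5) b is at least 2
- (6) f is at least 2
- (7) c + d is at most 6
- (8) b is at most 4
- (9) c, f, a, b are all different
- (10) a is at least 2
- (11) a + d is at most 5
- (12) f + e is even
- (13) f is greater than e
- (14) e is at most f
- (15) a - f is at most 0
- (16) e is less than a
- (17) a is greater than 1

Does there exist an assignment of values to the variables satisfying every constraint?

Constraints 1, 2, 3, 4, 5, 6, 8, and 10 confine each of c, f, a, b to the 3 values {2, …, 4}.
Constraint 9 requires all 4 of them to be distinct, but only 3 values are available — impossible by the pigeonhole principle.

Unsatisfiable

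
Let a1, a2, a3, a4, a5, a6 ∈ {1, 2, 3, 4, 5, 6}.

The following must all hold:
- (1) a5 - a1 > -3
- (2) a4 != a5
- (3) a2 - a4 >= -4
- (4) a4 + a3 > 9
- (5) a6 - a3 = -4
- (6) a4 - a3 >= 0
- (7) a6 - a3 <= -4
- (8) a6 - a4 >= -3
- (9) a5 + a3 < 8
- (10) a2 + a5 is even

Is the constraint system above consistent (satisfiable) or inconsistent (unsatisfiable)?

Constraints 6, 7, and 8 give a3 − a6 ≥ 4, a6 − a4 ≥ -3, a4 − a3 ≥ 0.
Adding all 3 inequalities: the left sides telescope to 0, and the right sides sum to 4 + (-3) + 0 = 1. So 0 ≥ 1, which is false.

Unsatisfiable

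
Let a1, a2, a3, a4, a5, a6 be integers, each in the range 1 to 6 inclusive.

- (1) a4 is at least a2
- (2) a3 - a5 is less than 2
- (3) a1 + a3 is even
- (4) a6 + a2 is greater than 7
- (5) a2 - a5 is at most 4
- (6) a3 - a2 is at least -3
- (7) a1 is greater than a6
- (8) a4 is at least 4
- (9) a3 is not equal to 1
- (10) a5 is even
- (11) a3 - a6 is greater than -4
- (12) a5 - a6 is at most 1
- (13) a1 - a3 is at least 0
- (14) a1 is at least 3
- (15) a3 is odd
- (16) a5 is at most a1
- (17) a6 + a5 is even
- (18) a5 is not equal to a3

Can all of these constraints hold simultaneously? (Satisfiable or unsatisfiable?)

Take a1 = 5, a2 = 4, a3 = 3, a4 = 4, a5 = 2, a6 = 4. Then constraint 2: a3 - a5 = 1; constraint 4: a6 + a2 = 8; constraint 5: a2 - a5 = 2, and every other listed constraint is also met.

Satisfiable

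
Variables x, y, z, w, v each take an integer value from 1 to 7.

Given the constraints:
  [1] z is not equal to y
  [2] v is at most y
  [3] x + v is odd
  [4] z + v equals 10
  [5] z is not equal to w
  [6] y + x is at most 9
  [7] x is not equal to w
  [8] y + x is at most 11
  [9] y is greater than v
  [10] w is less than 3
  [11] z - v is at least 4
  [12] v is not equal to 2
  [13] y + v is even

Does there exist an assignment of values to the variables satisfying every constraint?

Setting (x, y, z, w, v) = (4, 5, 7, 1, 3) satisfies everything: constraint 4: z + v = 10; constraint 6: y + x = 9, and the others follow.

Satisfiable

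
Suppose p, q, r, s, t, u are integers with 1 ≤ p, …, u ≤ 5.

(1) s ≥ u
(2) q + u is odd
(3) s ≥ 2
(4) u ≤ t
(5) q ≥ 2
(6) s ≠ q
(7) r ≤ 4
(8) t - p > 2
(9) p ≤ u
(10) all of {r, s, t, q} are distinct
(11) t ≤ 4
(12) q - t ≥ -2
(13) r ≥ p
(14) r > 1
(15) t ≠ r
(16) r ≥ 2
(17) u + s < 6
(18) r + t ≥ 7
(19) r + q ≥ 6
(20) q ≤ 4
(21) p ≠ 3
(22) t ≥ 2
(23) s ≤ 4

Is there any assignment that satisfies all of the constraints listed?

Unsatisfiable

Constraints 3, 5, 7, 11, 16, 20, 22, and 23 confine each of r, s, t, q to the 3 values {2, …, 4}.
Constraint 10 requires all 4 of them to be distinct, but only 3 values are available — impossible by the pigeonhole principle.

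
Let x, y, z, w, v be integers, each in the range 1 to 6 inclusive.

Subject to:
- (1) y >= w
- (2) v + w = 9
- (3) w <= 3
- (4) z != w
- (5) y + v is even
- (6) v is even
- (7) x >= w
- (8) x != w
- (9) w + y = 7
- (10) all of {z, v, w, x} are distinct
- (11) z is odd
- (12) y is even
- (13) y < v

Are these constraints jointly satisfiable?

Try x = 4, y = 4, z = 5, w = 3, v = 6.
Check constraint 2: v + w = 9; constraint 9: w + y = 7; constraint 10: values 5, 6, 3, 4 are distinct. The remaining constraints are straightforward to verify.

Satisfiable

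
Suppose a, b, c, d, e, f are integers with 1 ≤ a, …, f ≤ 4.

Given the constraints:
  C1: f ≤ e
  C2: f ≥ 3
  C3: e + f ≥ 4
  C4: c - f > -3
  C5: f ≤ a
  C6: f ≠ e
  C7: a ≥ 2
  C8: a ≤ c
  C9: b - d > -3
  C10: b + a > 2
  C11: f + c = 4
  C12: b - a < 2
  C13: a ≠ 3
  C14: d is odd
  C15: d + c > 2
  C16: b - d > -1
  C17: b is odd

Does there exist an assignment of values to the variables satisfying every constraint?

Unsatisfiable

From constraint 2: f ≥ 3. From constraints 7 and 8: c ≥ a ≥ 2. Hence f + c ≥ 5. But constraint 11 requires f + c = 4, and 4 < 5. Contradiction.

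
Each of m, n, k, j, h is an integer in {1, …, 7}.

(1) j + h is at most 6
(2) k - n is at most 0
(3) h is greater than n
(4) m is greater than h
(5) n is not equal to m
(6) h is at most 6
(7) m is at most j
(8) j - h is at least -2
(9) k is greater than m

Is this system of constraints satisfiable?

Unsatisfiable

Constraints 2, 3, 4, and 9 give m < k, k ≤ n, n < h, h < m. Chaining: m < k ≤ n < h < m, which forces m < m — impossible.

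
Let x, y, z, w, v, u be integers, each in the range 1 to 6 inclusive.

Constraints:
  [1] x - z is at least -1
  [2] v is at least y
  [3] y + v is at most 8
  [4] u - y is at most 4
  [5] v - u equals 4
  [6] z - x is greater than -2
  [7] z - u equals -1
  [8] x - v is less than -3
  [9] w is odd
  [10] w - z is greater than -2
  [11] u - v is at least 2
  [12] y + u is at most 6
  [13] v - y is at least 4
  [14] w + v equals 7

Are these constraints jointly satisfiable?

Unsatisfiable

Constraints 4, 11, and 13 give y − u ≥ -4, u − v ≥ 2, v − y ≥ 4.
Adding all 3 inequalities: the left sides telescope to 0, and the right sides sum to (-4) + 2 + 4 = 2. So 0 ≥ 2, which is false.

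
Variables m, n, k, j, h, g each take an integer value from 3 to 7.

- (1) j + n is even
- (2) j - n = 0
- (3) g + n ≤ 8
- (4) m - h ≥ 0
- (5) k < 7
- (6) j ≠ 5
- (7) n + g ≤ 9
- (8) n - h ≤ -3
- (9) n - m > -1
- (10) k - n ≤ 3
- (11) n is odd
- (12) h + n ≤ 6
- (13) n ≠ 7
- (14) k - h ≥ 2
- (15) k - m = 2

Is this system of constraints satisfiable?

Constraints 8, 10, and 14 give n − k ≥ -3, k − h ≥ 2, h − n ≥ 3.
Adding all 3 inequalities: the left sides telescope to 0, and the right sides sum to (-3) + 2 + 3 = 2. So 0 ≥ 2, which is false.

Unsatisfiable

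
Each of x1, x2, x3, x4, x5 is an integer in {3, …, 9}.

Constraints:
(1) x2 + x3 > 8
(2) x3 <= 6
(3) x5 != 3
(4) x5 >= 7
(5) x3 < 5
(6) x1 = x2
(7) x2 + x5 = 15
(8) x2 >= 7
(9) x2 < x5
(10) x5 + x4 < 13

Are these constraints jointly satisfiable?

Satisfiable

Try x1 = 7, x2 = 7, x3 = 4, x4 = 4, x5 = 8.
Check constraint 1: x2 + x3 = 11; constraint 7: x2 + x5 = 15; constraint 10: x5 + x4 = 12. The remaining constraints are straightforward to verify.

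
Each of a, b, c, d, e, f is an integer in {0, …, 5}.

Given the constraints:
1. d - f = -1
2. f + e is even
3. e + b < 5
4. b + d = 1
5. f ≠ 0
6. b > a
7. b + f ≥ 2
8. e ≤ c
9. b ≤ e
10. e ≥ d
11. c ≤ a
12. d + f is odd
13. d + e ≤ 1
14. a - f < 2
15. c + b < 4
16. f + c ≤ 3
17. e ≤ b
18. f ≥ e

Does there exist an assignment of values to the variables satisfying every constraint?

Unsatisfiable

Constraints 6, 8, 9, and 11 give a < b, b ≤ e, e ≤ c, c ≤ a. Chaining: a < b ≤ e ≤ c ≤ a, which forces a < a — impossible.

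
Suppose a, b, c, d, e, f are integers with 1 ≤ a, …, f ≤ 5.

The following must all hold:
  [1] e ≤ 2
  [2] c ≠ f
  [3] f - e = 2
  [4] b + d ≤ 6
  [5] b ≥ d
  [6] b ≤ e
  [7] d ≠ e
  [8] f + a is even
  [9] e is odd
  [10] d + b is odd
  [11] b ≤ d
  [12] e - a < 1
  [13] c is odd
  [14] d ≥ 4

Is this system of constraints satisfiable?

From constraints 5 and 14: b ≥ d and d ≥ 4, so b ≥ 4. From constraints 1 and 6: b ≤ e and e ≤ 2, so b ≤ 2. But 2 < 4, so no value of b works.

Unsatisfiable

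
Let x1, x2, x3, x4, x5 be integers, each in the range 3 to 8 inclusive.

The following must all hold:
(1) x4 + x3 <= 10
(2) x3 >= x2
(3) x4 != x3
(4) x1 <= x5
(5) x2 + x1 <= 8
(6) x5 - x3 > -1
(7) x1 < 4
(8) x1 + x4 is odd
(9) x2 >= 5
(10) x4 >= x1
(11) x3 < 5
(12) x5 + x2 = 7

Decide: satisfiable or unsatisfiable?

From constraints 2 and 9: x3 ≥ x2 and x2 ≥ 5, so x3 ≥ 5. From constraint 11: x3 ≤ 4. But 4 < 5, so no value of x3 works.

Unsatisfiable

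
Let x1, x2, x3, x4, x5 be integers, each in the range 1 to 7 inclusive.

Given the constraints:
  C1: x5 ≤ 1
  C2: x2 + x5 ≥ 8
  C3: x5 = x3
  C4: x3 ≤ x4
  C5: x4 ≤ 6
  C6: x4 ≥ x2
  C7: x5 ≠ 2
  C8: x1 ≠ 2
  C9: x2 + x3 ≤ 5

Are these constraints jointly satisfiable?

From constraints 5 and 6: x2 ≤ x4 ≤ 6. From constraint 1: x5 ≤ 1. Hence x2 + x5 ≤ 7. But constraint 2 requires x2 + x5 ≥ 8, and 8 > 7. Contradiction.

Unsatisfiable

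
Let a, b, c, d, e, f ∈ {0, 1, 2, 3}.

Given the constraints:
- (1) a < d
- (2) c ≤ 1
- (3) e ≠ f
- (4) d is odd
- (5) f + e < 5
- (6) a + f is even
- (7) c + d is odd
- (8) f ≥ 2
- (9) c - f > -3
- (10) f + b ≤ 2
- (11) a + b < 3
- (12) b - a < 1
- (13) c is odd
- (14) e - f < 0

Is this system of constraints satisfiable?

Unsatisfiable

Constraint 13 makes c odd and constraint 4 makes d odd, so c + d must be even. Constraint 7 says c + d is odd — contradiction.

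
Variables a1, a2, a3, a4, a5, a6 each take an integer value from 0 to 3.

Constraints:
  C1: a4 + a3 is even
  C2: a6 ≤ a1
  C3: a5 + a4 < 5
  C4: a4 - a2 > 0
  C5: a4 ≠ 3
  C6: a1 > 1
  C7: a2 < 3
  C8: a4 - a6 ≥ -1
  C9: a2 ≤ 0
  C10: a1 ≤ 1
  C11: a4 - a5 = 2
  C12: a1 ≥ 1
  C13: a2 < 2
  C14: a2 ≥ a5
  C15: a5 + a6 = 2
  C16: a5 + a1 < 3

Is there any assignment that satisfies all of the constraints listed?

Unsatisfiable

From constraints 9 and 14: a5 ≤ a2 ≤ 0. From constraints 2 and 10: a6 ≤ a1 ≤ 1. Hence a5 + a6 ≤ 1. But constraint 15 requires a5 + a6 = 2, and 2 > 1. Contradiction.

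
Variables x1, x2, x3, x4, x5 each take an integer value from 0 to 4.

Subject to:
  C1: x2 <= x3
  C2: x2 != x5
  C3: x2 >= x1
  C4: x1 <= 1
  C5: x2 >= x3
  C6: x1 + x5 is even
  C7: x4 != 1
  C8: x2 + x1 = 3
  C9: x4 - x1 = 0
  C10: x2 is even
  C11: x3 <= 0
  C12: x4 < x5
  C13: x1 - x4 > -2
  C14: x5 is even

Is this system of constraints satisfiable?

Unsatisfiable

From constraints 1 and 11: x2 ≤ x3 ≤ 0. From constraint 4: x1 ≤ 1. Hence x2 + x1 ≤ 1. But constraint 8 requires x2 + x1 = 3, and 3 > 1. Contradiction.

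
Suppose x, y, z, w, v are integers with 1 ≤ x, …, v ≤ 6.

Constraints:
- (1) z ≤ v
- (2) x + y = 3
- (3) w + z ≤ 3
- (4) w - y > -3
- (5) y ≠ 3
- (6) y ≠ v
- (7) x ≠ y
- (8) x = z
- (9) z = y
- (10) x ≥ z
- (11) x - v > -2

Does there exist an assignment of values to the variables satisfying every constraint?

From constraints 8 and 9, x = z = y, so x = y. But constraint 7 says x ≠ y. Contradiction.

Unsatisfiable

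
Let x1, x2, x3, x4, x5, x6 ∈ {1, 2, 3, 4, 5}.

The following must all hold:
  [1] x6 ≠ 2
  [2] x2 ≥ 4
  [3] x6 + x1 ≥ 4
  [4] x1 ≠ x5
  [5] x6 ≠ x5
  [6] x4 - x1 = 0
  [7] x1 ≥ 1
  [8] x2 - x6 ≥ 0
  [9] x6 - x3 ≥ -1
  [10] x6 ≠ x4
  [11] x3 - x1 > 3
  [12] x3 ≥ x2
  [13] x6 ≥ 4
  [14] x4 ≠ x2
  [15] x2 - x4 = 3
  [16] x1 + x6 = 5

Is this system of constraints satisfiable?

Satisfiable

Setting (x1, x2, x3, x4, x5, x6) = (1, 4, 5, 1, 5, 4) satisfies everything: constraint 3: x6 + x1 = 5; constraint 6: x4 - x1 = 0, and the others follow.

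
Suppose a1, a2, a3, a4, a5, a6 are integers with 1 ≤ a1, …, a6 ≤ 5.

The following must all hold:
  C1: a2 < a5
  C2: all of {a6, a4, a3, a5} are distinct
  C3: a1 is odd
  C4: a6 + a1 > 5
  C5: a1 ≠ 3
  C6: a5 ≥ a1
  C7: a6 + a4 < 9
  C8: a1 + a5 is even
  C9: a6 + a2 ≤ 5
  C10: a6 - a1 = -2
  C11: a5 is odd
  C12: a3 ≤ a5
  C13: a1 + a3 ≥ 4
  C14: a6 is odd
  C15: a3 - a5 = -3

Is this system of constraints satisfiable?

Setting (a1, a2, a3, a4, a5, a6) = (5, 2, 2, 4, 5, 3) satisfies everything: constraint 4: a6 + a1 = 8; constraint 7: a6 + a4 = 7; constraint 9: a6 + a2 = 5, and the others follow.

Satisfiable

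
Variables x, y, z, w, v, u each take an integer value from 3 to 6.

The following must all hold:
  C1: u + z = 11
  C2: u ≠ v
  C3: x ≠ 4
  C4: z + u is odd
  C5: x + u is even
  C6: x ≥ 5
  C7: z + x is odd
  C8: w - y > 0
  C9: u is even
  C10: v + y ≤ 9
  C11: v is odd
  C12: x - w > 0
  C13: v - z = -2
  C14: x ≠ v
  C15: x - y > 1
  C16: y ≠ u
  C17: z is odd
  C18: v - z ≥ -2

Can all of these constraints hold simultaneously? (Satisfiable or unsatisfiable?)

Satisfiable

The assignment x = 6, y = 4, z = 5, w = 5, v = 3, u = 6 works:
  constraint 1 holds since u + z = 11.
  constraint 8 holds since w - y = 1.
The rest check out directly.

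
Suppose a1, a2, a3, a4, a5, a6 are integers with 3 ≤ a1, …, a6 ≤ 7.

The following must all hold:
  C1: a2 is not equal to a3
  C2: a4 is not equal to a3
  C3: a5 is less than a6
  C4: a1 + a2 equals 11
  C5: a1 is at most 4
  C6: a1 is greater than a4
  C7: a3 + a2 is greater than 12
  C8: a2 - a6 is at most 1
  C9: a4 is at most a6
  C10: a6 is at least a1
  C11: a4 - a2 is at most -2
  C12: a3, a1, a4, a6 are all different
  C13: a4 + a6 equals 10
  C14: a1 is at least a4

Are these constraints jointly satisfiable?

Satisfiable

One satisfying assignment is a1 = 4, a2 = 7, a3 = 6, a4 = 3, a5 = 6, a6 = 7.
For the less obvious constraints — constraint 4: a1 + a2 = 11; constraint 7: a3 + a2 = 13 — and the others hold by inspection.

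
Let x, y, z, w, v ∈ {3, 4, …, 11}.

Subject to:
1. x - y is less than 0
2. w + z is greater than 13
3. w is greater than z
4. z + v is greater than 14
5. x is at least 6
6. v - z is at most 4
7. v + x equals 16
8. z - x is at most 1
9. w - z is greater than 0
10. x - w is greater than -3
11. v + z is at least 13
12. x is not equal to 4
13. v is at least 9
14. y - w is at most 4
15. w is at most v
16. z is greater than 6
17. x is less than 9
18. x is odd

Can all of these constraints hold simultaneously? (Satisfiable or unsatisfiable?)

Satisfiable

Try x = 7, y = 9, z = 7, w = 8, v = 9.
Check constraint 1: x - y = -2; constraint 2: w + z = 15. The remaining constraints are straightforward to verify.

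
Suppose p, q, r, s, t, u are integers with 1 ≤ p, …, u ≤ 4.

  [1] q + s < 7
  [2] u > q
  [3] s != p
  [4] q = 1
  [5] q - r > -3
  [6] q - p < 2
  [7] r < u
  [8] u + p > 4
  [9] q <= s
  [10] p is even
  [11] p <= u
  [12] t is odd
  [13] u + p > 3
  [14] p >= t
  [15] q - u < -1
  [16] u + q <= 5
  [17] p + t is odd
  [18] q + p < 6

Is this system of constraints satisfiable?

The assignment p = 2, q = 1, r = 3, s = 4, t = 1, u = 4 works:
  constraint 1 holds since q + s = 5.
  constraint 5 holds since q - r = -2.
  constraint 6 holds since q - p = -1.
The rest check out directly.

Satisfiable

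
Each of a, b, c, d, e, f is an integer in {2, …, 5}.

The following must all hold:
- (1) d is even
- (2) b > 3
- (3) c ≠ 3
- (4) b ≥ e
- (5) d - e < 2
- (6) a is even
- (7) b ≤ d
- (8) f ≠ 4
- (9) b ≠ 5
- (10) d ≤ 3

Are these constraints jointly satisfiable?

From constraint 2: b ≥ 4. From constraints 7 and 10: b ≤ d and d ≤ 3, so b ≤ 3. But 3 < 4, so no value of b works.

Unsatisfiable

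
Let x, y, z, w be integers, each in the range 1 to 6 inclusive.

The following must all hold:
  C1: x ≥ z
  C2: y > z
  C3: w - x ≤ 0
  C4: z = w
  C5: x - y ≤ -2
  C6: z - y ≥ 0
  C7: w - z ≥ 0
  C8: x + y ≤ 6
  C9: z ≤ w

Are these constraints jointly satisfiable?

Unsatisfiable

Constraints 3, 5, 6, and 7 give x − w ≥ 0, w − z ≥ 0, z − y ≥ 0, y − x ≥ 2.
Adding all 4 inequalities: the left sides telescope to 0, and the right sides sum to 0 + 0 + 0 + 2 = 2. So 0 ≥ 2, which is false.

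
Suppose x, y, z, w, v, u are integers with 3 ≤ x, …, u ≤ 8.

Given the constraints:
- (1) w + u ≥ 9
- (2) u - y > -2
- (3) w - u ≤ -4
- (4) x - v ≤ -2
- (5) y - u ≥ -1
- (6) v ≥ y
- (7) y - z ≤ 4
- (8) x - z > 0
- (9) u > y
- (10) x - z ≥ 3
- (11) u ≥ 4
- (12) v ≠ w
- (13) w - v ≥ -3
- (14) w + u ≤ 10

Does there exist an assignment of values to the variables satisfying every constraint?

Constraints 3, 4, 5, 7, 10, and 13 give y − u ≥ -1, u − w ≥ 4, w − v ≥ -3, v − x ≥ 2, x − z ≥ 3, z − y ≥ -4.
Adding all 6 inequalities: the left sides telescope to 0, and the right sides sum to (-1) + 4 + (-3) + 2 + 3 + (-4) = 1. So 0 ≥ 1, which is false.

Unsatisfiable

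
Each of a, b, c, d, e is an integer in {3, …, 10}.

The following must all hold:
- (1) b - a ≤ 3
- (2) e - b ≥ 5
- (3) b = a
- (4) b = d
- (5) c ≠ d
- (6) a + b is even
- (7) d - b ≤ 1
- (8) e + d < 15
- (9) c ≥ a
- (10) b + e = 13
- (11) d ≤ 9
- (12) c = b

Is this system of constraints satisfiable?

Unsatisfiable

From constraints 4 and 12, c = b = d, so c = d. But constraint 5 says c ≠ d. Contradiction.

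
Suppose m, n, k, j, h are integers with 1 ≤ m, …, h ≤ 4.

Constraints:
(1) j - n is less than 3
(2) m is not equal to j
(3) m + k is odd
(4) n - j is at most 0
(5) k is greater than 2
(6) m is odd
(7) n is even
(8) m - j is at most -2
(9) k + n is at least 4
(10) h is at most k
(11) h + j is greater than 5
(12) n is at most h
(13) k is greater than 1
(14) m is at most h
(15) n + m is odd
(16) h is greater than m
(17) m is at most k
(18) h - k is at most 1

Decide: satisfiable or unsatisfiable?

Setting (m, n, k, j, h) = (1, 2, 4, 4, 2) satisfies everything: constraint 1: j - n = 2; constraint 4: n - j = -2; constraint 8: m - j = -3, and the others follow.

Satisfiable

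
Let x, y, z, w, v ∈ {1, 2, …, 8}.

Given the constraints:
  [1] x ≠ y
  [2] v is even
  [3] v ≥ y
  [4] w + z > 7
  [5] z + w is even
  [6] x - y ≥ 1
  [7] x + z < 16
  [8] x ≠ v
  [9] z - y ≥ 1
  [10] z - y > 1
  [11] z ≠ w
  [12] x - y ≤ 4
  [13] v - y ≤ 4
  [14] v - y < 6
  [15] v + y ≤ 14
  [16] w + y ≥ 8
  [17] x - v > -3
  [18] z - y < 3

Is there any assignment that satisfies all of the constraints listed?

Satisfiable

Try x = 7, y = 4, z = 6, w = 4, v = 8.
Check constraint 4: w + z = 10; constraint 6: x - y = 3; constraint 7: x + z = 13. The remaining constraints are straightforward to verify.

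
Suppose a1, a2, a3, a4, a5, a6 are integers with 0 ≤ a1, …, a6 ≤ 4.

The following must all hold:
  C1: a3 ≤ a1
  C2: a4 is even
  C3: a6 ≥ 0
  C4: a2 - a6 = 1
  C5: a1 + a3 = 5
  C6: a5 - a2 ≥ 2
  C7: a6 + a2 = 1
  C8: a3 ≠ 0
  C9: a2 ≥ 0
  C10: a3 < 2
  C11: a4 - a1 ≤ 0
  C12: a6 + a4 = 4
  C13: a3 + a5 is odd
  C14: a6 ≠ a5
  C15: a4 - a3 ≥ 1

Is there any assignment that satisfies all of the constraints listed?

Satisfiable

The assignment a1 = 4, a2 = 1, a3 = 1, a4 = 4, a5 = 4, a6 = 0 works:
  constraint 4 holds since a2 - a6 = 1.
  constraint 5 holds since a1 + a3 = 5.
  constraint 6 holds since a5 - a2 = 3.
The rest check out directly.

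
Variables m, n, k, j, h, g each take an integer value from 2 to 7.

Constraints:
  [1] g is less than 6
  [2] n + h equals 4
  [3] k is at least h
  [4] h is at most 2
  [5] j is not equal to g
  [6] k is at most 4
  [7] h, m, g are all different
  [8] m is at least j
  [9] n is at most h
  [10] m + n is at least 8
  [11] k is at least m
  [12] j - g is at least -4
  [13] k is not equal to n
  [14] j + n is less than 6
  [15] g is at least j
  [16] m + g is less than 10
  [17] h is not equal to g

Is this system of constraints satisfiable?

From constraints 6 and 11: m ≤ k ≤ 4. From constraints 4 and 9: n ≤ h ≤ 2. Hence m + n ≤ 6. But constraint 10 requires m + n ≥ 8, and 8 > 6. Contradiction.

Unsatisfiable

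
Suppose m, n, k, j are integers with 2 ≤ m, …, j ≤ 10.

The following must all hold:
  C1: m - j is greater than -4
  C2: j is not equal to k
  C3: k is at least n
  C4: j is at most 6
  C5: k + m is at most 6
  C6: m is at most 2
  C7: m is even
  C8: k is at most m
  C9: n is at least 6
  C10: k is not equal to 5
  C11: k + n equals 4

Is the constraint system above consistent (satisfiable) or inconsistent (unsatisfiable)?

From constraints 3 and 9: k ≥ n and n ≥ 6, so k ≥ 6. From constraints 6 and 8: k ≤ m and m ≤ 2, so k ≤ 2. But 2 < 6, so no value of k works.

Unsatisfiable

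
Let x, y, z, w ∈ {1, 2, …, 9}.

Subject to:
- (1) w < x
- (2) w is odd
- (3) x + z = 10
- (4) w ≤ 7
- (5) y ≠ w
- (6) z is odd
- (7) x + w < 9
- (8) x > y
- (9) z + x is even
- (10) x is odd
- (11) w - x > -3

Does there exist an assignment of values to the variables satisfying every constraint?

The assignment x = 5, y = 2, z = 5, w = 3 works:
  constraint 3 holds since x + z = 10.
  constraint 7 holds since x + w = 8.
  constraint 11 holds since w - x = -2.
The rest check out directly.

Satisfiable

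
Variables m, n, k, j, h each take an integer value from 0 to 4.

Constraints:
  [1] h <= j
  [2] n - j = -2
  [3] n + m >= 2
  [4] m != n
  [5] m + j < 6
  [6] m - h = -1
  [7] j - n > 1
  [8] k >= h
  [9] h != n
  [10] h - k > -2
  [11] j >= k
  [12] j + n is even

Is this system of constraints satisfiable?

Setting (m, n, k, j, h) = (2, 1, 3, 3, 3) satisfies everything: constraint 2: n - j = -2; constraint 3: n + m = 3; constraint 5: m + j = 5, and the others follow.

Satisfiable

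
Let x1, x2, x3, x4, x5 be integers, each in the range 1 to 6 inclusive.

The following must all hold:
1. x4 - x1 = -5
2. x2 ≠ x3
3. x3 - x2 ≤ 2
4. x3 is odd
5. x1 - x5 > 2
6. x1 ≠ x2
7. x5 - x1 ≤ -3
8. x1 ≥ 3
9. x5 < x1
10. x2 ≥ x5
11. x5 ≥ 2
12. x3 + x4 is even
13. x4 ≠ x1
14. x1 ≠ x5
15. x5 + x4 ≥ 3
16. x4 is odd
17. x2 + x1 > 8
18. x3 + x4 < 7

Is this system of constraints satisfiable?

The assignment x1 = 6, x2 = 4, x3 = 3, x4 = 1, x5 = 3 works:
  constraint 1 holds since x4 - x1 = -5.
  constraint 3 holds since x3 - x2 = -1.
  constraint 5 holds since x1 - x5 = 3.
The rest check out directly.

Satisfiable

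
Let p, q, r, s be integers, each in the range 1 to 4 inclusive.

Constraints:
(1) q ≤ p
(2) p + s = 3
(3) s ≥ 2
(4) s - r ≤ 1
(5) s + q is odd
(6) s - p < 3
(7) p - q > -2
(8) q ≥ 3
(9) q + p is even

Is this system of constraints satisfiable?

From constraints 1 and 8: p ≥ q ≥ 3. From constraint 3: s ≥ 2. Hence p + s ≥ 5. But constraint 2 requires p + s = 3, and 3 < 5. Contradiction.

Unsatisfiable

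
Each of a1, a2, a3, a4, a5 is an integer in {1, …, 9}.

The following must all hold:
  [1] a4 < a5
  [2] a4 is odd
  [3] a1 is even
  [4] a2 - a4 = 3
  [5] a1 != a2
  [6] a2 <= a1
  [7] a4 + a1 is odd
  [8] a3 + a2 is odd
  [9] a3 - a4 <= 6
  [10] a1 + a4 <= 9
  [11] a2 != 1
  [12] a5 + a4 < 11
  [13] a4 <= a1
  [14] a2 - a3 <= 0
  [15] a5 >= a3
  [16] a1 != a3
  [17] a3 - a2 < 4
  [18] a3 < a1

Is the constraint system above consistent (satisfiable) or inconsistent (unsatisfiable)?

Satisfiable

The assignment a1 = 8, a2 = 4, a3 = 7, a4 = 1, a5 = 9 works:
  constraint 4 holds since a2 - a4 = 3.
  constraint 9 holds since a3 - a4 = 6.
The rest check out directly.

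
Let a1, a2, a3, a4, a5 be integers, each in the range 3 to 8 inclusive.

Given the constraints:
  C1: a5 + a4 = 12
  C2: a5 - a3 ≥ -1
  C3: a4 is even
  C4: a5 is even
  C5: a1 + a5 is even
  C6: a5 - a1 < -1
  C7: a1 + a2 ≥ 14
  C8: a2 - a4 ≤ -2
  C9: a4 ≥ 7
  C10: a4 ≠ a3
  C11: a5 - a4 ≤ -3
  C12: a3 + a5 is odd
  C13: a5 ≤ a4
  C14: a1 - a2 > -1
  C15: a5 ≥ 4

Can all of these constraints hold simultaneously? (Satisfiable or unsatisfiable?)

Satisfiable

One satisfying assignment is a1 = 8, a2 = 6, a3 = 3, a4 = 8, a5 = 4.
For the less obvious constraints — constraint 1: a5 + a4 = 12; constraint 2: a5 - a3 = 1; constraint 6: a5 - a1 = -4 — and the others hold by inspection.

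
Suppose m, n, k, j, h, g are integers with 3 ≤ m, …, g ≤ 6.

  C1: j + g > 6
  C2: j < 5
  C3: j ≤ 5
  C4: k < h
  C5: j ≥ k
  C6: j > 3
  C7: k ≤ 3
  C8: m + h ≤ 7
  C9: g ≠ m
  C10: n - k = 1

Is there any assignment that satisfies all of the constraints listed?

Satisfiable

One satisfying assignment is m = 3, n = 4, k = 3, j = 4, h = 4, g = 5.
For the less obvious constraints — constraint 1: j + g = 9; constraint 8: m + h = 7; constraint 10: n - k = 1 — and the others hold by inspection.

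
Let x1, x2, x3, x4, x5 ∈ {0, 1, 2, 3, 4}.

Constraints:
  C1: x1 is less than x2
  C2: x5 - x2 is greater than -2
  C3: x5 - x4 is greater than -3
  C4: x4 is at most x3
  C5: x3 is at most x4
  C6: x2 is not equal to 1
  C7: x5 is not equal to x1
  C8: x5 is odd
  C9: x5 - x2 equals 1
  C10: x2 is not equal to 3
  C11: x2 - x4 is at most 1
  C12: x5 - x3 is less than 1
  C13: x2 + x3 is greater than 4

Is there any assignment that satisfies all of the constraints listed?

Satisfiable

The assignment x1 = 0, x2 = 2, x3 = 3, x4 = 3, x5 = 3 works:
  constraint 2 holds since x5 - x2 = 1.
  constraint 3 holds since x5 - x4 = 0.
  constraint 9 holds since x5 - x2 = 1.
The rest check out directly.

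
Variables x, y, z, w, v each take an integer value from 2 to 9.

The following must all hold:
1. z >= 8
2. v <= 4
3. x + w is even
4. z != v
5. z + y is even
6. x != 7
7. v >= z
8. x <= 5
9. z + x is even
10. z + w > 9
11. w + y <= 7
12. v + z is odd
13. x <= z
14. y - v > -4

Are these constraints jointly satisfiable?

Unsatisfiable

From constraints 1 and 7: v ≥ z and z ≥ 8, so v ≥ 8. From constraint 2: v ≤ 4. But 4 < 8, so no value of v works.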